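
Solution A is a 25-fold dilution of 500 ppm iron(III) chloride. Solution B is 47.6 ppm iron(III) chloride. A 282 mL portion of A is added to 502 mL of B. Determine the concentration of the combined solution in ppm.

37.7 ppm

C_A = 500 ppm / 25 = 20.0 ppm.
C_mix = (C_A·V_A + C_B·V_B)/(V_A + V_B) = (20.0×282 + 47.6×502) / 784.0 = 37.7 ppm.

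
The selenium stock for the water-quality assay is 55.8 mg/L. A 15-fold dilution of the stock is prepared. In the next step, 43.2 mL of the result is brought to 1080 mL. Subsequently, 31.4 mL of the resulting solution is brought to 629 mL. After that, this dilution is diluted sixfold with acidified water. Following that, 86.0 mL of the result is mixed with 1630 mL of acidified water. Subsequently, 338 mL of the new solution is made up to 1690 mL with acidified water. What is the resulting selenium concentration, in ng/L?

Overall dilution factor = 15 × 25 × 20.03 × 6 × 19.95 × 5 = 4.50 × 10⁶.
55.8 mg/L / 4.50 × 10⁶ = 1.24 × 10⁻⁵ mg/L = 12.4 ng/L.

12.4 ng/L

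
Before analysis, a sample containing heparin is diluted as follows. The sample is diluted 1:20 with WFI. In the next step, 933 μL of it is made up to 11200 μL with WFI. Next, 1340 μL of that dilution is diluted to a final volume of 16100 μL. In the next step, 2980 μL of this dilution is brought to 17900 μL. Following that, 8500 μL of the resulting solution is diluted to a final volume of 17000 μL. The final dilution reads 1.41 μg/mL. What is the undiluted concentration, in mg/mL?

Overall dilution factor = 20 × 12.00 × 12.01 × 6.007 × 2 = 3.47 × 10⁴.
Original = 1.41 μg/mL × 3.47 × 10⁴ = 4.89 × 10⁴ μg/mL = 48.9 mg/mL.

48.9 mg/mL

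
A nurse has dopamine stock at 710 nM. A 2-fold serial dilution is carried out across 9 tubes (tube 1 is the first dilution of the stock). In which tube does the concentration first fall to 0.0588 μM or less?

Tube n has concentration 710 nM / 2ⁿ.
Need 2ⁿ ≥ 710 nM / 0.0588 μM = 12.1, so n ≥ 3.59.
First such tube: n = 4.

tube 4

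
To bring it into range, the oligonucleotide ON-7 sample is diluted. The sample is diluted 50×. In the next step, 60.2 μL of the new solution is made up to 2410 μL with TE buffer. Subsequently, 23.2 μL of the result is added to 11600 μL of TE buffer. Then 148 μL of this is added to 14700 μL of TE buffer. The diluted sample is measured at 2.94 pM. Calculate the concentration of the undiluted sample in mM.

Overall dilution factor = 50 × 40.03 × 501 × 100.3 = 1.01 × 10⁸.
Original = 2.94 pM × 1.01 × 10⁸ = 2.96 × 10⁸ pM = 0.296 mM.

0.296 mM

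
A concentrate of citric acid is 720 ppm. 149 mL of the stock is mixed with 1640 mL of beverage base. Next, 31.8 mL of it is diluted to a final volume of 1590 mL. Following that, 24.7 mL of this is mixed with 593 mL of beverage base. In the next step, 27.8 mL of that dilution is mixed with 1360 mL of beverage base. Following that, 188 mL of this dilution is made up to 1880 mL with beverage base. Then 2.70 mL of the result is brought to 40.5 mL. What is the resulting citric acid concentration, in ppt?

6.40 ppt

Overall dilution factor = 12.01 × 50 × 25.01 × 49.92 × 10 × 15 = 1.12 × 10⁸.
720 ppm / 1.12 × 10⁸ = 6.40 × 10⁻⁶ ppm = 6.40 ppt.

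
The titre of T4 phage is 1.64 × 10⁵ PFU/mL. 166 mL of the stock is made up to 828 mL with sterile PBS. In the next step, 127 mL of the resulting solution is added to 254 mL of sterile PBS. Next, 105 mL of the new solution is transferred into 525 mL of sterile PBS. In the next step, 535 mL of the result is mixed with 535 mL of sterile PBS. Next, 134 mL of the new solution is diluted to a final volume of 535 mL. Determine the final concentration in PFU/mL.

229 PFU/mL

Overall dilution factor = 4.988 × 3 × 6 × 2 × 3.993 = 717.
1.64 × 10⁵ PFU/mL / 717 = 229 PFU/mL.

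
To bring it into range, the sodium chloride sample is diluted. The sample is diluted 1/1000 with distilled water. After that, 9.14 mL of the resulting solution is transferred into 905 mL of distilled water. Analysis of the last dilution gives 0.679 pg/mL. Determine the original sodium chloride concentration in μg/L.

67.9 μg/L

Overall dilution factor = 1000 × 100.0 = 1.00 × 10⁵.
Original = 0.679 pg/mL × 1.00 × 10⁵ = 6.79 × 10⁴ pg/mL = 67.9 μg/L.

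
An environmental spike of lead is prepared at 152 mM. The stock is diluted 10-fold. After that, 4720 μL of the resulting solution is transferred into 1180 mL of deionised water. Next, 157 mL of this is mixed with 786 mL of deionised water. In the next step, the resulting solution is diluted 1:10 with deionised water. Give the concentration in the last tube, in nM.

1010 nM

Overall dilution factor = 10 × 251 × 6.006 × 10 = 1.51 × 10⁵.
152 mM / 1.51 × 10⁵ = 1.01 × 10⁻³ mM = 1010 nM.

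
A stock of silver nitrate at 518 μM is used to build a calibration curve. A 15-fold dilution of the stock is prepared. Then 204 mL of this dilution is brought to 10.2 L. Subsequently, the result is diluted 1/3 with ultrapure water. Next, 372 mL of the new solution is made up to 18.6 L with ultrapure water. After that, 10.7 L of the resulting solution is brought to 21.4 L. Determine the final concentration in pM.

Overall dilution factor = 15 × 50 × 3 × 50 × 2 = 2.25 × 10⁵.
518 μM / 2.25 × 10⁵ = 2.30 × 10⁻³ μM = 2300 pM.

2300 pM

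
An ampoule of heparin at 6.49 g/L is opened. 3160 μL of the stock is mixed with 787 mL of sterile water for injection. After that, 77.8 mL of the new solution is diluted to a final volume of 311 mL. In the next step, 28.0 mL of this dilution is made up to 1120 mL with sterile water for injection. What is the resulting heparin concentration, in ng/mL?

Overall dilution factor = 250.1 × 3.997 × 40 = 4.00 × 10⁴.
6.49 g/L / 4.00 × 10⁴ = 1.62 × 10⁻⁴ g/L = 162 ng/mL.

162 ng/mL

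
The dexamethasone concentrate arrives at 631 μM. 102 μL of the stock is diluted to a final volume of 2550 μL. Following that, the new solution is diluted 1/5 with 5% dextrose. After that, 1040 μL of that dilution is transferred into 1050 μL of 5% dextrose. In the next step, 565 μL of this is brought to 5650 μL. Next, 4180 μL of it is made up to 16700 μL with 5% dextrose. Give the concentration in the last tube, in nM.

62.9 nM

Overall dilution factor = 25 × 5 × 2.010 × 10 × 3.995 = 1.00 × 10⁴.
631 μM / 1.00 × 10⁴ = 0.0629 μM = 62.9 nM.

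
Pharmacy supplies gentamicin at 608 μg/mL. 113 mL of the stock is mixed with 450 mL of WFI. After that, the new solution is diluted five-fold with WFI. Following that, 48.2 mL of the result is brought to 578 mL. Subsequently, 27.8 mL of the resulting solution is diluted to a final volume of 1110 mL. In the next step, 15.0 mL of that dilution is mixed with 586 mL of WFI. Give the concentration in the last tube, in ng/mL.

Overall dilution factor = 4.982 × 5 × 11.99 × 39.93 × 40.07 = 4.78 × 10⁵.
608 μg/mL / 4.78 × 10⁵ = 1.27 × 10⁻³ μg/mL = 1.27 ng/mL.

1.27 ng/mL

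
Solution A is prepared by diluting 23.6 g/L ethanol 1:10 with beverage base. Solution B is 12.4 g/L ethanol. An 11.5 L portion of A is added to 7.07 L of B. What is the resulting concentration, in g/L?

6.18 g/L

C_A = 23.6 g/L / 10 = 2.36 g/L.
C_mix = (C_A·V_A + C_B·V_B)/(V_A + V_B) = (2.36×11.5 + 12.4×7.07) / 18.57 = 6.18 g/L.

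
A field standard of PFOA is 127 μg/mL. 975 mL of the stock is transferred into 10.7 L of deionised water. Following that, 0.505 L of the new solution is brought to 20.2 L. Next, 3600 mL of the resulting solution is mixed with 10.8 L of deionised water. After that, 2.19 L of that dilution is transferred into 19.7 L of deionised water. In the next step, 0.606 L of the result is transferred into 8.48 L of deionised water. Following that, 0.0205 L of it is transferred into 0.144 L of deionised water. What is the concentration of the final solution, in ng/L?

55.1 ng/L

Overall dilution factor = 11.97 × 40 × 4 × 9.995 × 14.99 × 8.024 = 2.30 × 10⁶.
127 μg/mL / 2.30 × 10⁶ = 5.51 × 10⁻⁵ μg/mL = 55.1 ng/L.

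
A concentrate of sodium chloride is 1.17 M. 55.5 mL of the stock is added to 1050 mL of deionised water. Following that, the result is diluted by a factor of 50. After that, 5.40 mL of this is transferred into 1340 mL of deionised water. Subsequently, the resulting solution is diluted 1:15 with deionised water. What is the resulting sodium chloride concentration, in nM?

Overall dilution factor = 19.92 × 50 × 249.1 × 15 = 3.72 × 10⁶.
1.17 M / 3.72 × 10⁶ = 3.14 × 10⁻⁷ M = 314 nM.

314 nM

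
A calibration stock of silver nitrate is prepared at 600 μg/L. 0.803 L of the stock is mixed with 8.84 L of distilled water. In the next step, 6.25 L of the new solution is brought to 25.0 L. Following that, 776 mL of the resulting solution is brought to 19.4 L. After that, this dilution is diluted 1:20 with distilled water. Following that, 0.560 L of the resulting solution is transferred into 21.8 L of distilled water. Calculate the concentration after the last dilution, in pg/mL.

Overall dilution factor = 12.01 × 4 × 25 × 20 × 39.93 = 9.59 × 10⁵.
600 μg/L / 9.59 × 10⁵ = 6.26 × 10⁻⁴ μg/L = 0.626 pg/mL.

0.626 pg/mL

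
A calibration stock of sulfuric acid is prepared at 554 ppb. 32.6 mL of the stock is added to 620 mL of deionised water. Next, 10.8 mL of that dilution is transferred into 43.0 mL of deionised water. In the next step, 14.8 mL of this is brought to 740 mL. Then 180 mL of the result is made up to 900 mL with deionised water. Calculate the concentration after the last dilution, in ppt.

22.2 ppt

Overall dilution factor = 20.02 × 4.981 × 50 × 5 = 2.49 × 10⁴.
554 ppb / 2.49 × 10⁴ = 0.0222 ppb = 22.2 ppt.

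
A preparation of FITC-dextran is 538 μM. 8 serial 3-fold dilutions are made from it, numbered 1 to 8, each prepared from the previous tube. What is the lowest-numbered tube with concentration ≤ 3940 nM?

tube 5

Tube n has concentration 538 μM / 3ⁿ.
Need 3ⁿ ≥ 538 μM / 3940 nM = 137, so n ≥ 4.48.
First such tube: n = 5.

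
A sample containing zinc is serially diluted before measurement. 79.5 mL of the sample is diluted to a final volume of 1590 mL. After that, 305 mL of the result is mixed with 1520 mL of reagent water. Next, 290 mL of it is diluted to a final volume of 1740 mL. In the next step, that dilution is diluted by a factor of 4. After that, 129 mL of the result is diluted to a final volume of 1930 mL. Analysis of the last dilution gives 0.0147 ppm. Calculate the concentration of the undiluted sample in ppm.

632 ppm

Overall dilution factor = 20 × 5.984 × 6 × 4 × 14.96 = 4.30 × 10⁴.
Original = 0.0147 ppm × 4.30 × 10⁴ = 632 ppm.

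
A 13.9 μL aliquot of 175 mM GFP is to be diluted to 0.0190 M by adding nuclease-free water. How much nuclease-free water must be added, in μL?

0.0190 M = 19.0 mM.
V₂ = C₁V₁/C₂ = 175 × 13.9 / 19.0 = 128 μL.
Diluent to add = V₂ − V₁ = 128 − 13.9 = 114 μL.

114 μL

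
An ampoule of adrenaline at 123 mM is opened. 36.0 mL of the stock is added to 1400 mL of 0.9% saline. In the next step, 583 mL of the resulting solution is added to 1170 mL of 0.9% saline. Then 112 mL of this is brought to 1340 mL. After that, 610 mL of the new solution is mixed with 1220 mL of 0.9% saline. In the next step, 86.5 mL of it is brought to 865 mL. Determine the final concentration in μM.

Overall dilution factor = 39.89 × 3.007 × 11.96 × 3 × 10 = 4.31 × 10⁴.
123 mM / 4.31 × 10⁴ = 2.86 × 10⁻³ mM = 2.86 μM.

2.86 μM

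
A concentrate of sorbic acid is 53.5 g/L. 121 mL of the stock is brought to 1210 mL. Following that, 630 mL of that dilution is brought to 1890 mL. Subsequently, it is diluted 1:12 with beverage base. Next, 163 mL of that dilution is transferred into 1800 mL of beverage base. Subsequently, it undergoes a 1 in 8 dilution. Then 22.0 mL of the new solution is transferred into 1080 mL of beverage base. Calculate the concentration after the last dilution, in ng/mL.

Overall dilution factor = 10 × 3 × 12 × 12.04 × 8 × 50.09 = 1.74 × 10⁶.
53.5 g/L / 1.74 × 10⁶ = 3.08 × 10⁻⁵ g/L = 30.8 ng/mL.

30.8 ng/mL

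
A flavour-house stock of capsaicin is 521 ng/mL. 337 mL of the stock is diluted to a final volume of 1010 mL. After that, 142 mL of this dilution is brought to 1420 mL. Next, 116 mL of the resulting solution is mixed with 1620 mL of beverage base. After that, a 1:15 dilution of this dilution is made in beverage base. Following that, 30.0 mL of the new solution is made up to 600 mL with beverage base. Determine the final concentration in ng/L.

3.87 ng/L

Overall dilution factor = 2.997 × 10 × 14.97 × 15 × 20 = 1.35 × 10⁵.
521 ng/mL / 1.35 × 10⁵ = 3.87 × 10⁻³ ng/mL = 3.87 ng/L.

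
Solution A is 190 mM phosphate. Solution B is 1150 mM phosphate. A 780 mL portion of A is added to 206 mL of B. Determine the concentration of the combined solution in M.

0.391 M

C_mix = (C_A·V_A + C_B·V_B)/(V_A + V_B) = (190×780 + 1150×206) / 986.0 = 391 mM = 0.391 M.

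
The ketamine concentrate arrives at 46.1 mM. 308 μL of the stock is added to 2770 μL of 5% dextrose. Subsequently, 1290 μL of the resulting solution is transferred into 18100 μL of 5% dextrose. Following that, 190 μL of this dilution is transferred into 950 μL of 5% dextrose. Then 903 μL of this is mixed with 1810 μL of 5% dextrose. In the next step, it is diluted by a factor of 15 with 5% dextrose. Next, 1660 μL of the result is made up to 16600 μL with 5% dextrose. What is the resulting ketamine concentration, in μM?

Overall dilution factor = 9.994 × 15.03 × 6 × 3.004 × 15 × 10 = 4.06 × 10⁵.
46.1 mM / 4.06 × 10⁵ = 1.13 × 10⁻⁴ mM = 0.113 μM.

0.113 μM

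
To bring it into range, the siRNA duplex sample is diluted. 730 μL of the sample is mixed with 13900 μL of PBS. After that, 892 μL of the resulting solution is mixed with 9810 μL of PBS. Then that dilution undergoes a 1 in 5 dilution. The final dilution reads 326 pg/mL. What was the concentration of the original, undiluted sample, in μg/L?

Overall dilution factor = 20.04 × 12.00 × 5 = 1202.
Original = 326 pg/mL × 1202 = 3.92 × 10⁵ pg/mL = 392 μg/L.

392 μg/L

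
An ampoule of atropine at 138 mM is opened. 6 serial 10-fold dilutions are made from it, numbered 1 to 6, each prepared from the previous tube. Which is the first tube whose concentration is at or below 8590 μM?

Tube n has concentration 138 mM / 10ⁿ.
Need 10ⁿ ≥ 138 mM / 8590 μM = 16.1, so n ≥ 1.21.
First such tube: n = 2.

tube 2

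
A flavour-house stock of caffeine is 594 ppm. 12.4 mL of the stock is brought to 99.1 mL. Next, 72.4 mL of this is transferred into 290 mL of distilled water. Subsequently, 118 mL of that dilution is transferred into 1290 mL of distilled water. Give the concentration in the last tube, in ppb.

Overall dilution factor = 7.992 × 5.006 × 11.93 = 477.
594 ppm / 477 = 1.24 ppm = 1240 ppb.

1240 ppb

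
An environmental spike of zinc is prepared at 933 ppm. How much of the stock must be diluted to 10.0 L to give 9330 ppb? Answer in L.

9330 ppb = 9.33 ppm.
V₁ = C₂V₂/C₁ = 9.33 × 10.0 / 933 = 0.100 L.

0.100 L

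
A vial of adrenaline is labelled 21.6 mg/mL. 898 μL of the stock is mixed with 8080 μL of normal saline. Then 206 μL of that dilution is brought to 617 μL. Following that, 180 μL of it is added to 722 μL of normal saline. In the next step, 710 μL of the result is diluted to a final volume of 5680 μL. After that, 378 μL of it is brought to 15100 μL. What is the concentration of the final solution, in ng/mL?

450 ng/mL

Overall dilution factor = 9.998 × 2.995 × 5.011 × 8 × 39.95 = 4.80 × 10⁴.
21.6 mg/mL / 4.80 × 10⁴ = 4.50 × 10⁻⁴ mg/mL = 450 ng/mL.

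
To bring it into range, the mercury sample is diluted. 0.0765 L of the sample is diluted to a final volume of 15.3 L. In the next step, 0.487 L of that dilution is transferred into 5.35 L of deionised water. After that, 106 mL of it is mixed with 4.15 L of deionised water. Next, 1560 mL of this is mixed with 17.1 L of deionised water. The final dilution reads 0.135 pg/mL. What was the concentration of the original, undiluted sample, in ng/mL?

155 ng/mL

Overall dilution factor = 200 × 11.99 × 40.15 × 11.96 = 1.15 × 10⁶.
Original = 0.135 pg/mL × 1.15 × 10⁶ = 1.55 × 10⁵ pg/mL = 155 ng/mL.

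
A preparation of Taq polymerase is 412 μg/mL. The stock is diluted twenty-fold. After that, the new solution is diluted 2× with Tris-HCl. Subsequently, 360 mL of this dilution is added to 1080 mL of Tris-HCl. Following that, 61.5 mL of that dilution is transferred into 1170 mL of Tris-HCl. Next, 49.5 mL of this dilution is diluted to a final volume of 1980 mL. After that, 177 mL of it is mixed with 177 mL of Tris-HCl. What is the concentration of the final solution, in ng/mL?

1.61 ng/mL

Overall dilution factor = 20 × 2 × 4 × 20.02 × 40 × 2 = 2.56 × 10⁵.
412 μg/mL / 2.56 × 10⁵ = 1.61 × 10⁻³ μg/mL = 1.61 ng/mL.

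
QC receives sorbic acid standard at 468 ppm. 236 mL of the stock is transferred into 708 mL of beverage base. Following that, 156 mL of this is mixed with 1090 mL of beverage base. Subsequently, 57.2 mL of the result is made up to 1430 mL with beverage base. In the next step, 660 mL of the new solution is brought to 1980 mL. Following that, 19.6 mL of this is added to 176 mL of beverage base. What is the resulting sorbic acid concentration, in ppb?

Overall dilution factor = 4 × 7.987 × 25 × 3 × 9.980 = 2.39 × 10⁴.
468 ppm / 2.39 × 10⁴ = 0.0196 ppm = 19.6 ppb.

19.6 ppb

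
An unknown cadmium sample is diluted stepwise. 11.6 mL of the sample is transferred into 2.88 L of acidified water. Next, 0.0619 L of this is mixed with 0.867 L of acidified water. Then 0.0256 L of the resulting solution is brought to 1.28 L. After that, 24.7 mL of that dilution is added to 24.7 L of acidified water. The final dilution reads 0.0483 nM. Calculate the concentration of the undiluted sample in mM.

9.04 mM

Overall dilution factor = 249.3 × 15.01 × 50 × 1001 = 1.87 × 10⁸.
Original = 0.0483 nM × 1.87 × 10⁸ = 9.04 × 10⁶ nM = 9.04 mM.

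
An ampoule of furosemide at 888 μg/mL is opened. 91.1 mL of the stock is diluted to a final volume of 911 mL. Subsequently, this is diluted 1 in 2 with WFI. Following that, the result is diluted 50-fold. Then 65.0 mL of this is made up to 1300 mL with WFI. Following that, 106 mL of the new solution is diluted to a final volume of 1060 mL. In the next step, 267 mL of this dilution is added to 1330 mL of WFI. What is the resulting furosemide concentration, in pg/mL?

Overall dilution factor = 10 × 2 × 50 × 20 × 10 × 5.981 = 1.20 × 10⁶.
888 μg/mL / 1.20 × 10⁶ = 7.42 × 10⁻⁴ μg/mL = 742 pg/mL.

742 pg/mL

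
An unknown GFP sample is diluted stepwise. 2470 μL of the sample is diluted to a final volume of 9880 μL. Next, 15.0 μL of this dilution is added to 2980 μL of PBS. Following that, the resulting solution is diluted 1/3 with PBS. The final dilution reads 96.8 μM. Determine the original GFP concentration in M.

Overall dilution factor = 4 × 199.7 × 3 = 2396.
Original = 96.8 μM × 2396 = 2.32 × 10⁵ μM = 0.232 M.

0.232 M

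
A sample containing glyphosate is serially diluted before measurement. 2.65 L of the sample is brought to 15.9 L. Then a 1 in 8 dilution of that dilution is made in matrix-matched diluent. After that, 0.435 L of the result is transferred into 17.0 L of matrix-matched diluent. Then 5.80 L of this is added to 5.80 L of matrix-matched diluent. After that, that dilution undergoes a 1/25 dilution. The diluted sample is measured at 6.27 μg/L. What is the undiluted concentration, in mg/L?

603 mg/L

Overall dilution factor = 6 × 8 × 40.08 × 2 × 25 = 9.62 × 10⁴.
Original = 6.27 μg/L × 9.62 × 10⁴ = 6.03 × 10⁵ μg/L = 603 mg/L.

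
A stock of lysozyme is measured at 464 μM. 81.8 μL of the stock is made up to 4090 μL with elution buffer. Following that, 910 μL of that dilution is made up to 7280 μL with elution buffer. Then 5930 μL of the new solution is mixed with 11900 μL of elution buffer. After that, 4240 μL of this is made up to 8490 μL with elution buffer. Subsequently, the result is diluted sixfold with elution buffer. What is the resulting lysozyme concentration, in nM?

32.1 nM

Overall dilution factor = 50 × 8 × 3.007 × 2.002 × 6 = 1.44 × 10⁴.
464 μM / 1.44 × 10⁴ = 0.0321 μM = 32.1 nM.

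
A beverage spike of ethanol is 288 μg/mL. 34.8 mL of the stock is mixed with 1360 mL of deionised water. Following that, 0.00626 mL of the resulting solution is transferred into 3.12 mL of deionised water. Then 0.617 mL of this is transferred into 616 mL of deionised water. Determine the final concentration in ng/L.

14.4 ng/L

Overall dilution factor = 40.08 × 499.4 × 999.4 = 2.00 × 10⁷.
288 μg/mL / 2.00 × 10⁷ = 1.44 × 10⁻⁵ μg/mL = 14.4 ng/L.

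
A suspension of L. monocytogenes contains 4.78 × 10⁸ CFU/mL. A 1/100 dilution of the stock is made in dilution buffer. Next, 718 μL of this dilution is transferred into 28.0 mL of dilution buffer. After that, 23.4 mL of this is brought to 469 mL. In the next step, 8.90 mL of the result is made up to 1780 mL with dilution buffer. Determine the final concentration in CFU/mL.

29.8 CFU/mL

Overall dilution factor = 100 × 40.00 × 20.04 × 200 = 1.60 × 10⁷.
4.78 × 10⁸ CFU/mL / 1.60 × 10⁷ = 29.8 CFU/mL.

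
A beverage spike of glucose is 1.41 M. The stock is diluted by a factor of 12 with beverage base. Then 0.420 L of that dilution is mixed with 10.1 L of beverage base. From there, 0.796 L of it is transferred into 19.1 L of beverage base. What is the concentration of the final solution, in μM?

188 μM

Overall dilution factor = 12 × 25.05 × 24.99 = 7513.
1.41 M / 7513 = 1.88 × 10⁻⁴ M = 188 μM.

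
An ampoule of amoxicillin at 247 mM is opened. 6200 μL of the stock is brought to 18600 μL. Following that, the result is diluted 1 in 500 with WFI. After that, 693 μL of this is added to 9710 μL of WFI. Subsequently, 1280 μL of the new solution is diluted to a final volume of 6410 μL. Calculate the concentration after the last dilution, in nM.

2190 nM

Overall dilution factor = 3 × 500 × 15.01 × 5.008 = 1.13 × 10⁵.
247 mM / 1.13 × 10⁵ = 2.19 × 10⁻³ mM = 2190 nM.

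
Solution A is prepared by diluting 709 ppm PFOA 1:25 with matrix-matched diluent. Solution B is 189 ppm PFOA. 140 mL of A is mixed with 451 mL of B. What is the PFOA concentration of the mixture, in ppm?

151 ppm

C_A = 709 ppm / 25 = 28.4 ppm.
C_mix = (C_A·V_A + C_B·V_B)/(V_A + V_B) = (28.4×140 + 189×451) / 591.0 = 151 ppm.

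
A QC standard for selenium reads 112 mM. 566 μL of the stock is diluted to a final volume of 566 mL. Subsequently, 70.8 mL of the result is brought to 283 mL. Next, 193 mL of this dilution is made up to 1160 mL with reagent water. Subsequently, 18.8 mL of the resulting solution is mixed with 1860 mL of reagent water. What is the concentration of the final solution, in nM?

46.6 nM

Overall dilution factor = 1000 × 3.997 × 6.010 × 99.94 = 2.40 × 10⁶.
112 mM / 2.40 × 10⁶ = 4.66 × 10⁻⁵ mM = 46.6 nM.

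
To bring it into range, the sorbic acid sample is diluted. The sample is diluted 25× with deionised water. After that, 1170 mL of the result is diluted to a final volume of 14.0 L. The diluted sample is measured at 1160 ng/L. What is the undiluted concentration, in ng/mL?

347 ng/mL

Overall dilution factor = 25 × 11.97 = 299.
Original = 1160 ng/L × 299 = 3.47 × 10⁵ ng/L = 347 ng/mL.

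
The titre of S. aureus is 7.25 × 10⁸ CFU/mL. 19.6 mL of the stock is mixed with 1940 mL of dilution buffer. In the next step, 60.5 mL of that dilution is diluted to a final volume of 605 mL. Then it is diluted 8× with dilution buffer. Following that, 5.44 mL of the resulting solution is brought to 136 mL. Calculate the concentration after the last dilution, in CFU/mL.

3630 CFU/mL

Overall dilution factor = 99.98 × 10 × 8 × 25 = 2.00 × 10⁵.
7.25 × 10⁸ CFU/mL / 2.00 × 10⁵ = 3630 CFU/mL.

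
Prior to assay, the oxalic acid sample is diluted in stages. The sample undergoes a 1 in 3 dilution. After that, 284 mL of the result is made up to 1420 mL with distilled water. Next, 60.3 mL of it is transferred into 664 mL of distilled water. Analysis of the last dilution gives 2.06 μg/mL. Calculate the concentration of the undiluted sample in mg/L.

Overall dilution factor = 3 × 5 × 12.01 = 180.
Original = 2.06 μg/mL × 180 = 371 μg/mL = 371 mg/L.

371 mg/L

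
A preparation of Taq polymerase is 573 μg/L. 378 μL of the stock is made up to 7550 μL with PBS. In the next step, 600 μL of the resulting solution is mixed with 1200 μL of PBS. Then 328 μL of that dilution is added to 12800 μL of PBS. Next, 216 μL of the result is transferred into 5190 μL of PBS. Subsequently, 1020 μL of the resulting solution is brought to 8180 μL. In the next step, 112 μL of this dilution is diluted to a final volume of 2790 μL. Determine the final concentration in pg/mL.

Overall dilution factor = 19.97 × 3 × 40.02 × 25.03 × 8.020 × 24.91 = 1.20 × 10⁷.
573 μg/L / 1.20 × 10⁷ = 4.78 × 10⁻⁵ μg/L = 0.0478 pg/mL.

0.0478 pg/mL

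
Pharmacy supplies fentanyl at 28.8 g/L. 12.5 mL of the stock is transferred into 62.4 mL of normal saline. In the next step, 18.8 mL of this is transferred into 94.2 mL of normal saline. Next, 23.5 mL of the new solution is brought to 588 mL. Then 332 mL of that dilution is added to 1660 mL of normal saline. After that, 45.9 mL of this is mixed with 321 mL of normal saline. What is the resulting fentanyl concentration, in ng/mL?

666 ng/mL

Overall dilution factor = 5.992 × 6.011 × 25.02 × 6 × 7.993 = 4.32 × 10⁴.
28.8 g/L / 4.32 × 10⁴ = 6.66 × 10⁻⁴ g/L = 666 ng/mL.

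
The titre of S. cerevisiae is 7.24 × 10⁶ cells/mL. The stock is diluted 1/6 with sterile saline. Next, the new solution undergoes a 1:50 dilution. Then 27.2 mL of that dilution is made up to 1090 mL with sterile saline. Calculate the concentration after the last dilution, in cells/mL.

Overall dilution factor = 6 × 50 × 40.07 = 1.20 × 10⁴.
7.24 × 10⁶ cells/mL / 1.20 × 10⁴ = 602 cells/mL.

602 cells/mL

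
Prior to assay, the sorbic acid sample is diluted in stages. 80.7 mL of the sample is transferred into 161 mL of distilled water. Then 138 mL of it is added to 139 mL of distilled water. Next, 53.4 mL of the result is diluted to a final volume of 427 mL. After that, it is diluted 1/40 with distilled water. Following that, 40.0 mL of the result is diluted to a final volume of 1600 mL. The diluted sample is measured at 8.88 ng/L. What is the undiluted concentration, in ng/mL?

Overall dilution factor = 2.995 × 2.007 × 7.996 × 40 × 40 = 7.69 × 10⁴.
Original = 8.88 ng/L × 7.69 × 10⁴ = 6.83 × 10⁵ ng/L = 683 ng/mL.

683 ng/mL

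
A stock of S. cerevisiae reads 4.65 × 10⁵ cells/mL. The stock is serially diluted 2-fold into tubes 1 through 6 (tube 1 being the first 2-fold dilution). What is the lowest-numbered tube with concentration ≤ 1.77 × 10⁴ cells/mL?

Tube n has concentration 4.65 × 10⁵ cells/mL / 2ⁿ.
Need 2ⁿ ≥ 4.65 × 10⁵ cells/mL / 1.77 × 10⁴ cells/mL = 26.3, so n ≥ 4.72.
First such tube: n = 5.

tube 5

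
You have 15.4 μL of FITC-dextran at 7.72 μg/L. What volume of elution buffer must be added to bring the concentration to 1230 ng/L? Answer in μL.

81.3 μL

1230 ng/L = 1.23 μg/L.
V₂ = C₁V₁/C₂ = 7.72 × 15.4 / 1.23 = 96.7 μL.
Diluent to add = V₂ − V₁ = 96.7 − 15.4 = 81.3 μL.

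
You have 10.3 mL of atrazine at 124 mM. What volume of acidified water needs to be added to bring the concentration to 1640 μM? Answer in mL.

1640 μM = 1.64 mM.
V₂ = C₁V₁/C₂ = 124 × 10.3 / 1.64 = 779 mL.
Diluent to add = V₂ − V₁ = 779 − 10.3 = 768 mL.

768 mL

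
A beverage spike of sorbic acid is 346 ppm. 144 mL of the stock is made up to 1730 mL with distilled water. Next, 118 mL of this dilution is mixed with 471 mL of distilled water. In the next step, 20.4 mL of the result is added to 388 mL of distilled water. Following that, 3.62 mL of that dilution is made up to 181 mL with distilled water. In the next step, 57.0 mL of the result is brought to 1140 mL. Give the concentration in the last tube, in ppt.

288 ppt

Overall dilution factor = 12.01 × 4.992 × 20.02 × 50 × 20 = 1.20 × 10⁶.
346 ppm / 1.20 × 10⁶ = 2.88 × 10⁻⁴ ppm = 288 ppt.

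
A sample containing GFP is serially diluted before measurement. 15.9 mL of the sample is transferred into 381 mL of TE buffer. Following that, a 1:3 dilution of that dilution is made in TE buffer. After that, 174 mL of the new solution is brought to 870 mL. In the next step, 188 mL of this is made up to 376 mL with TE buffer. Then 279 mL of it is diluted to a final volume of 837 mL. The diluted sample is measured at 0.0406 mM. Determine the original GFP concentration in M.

Overall dilution factor = 24.96 × 3 × 5 × 2 × 3 = 2247.
Original = 0.0406 mM × 2247 = 91.2 mM = 0.0912 M.

0.0912 M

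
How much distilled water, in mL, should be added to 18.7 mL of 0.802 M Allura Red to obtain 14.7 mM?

1000 mL

14.7 mM = 0.0147 M.
V₂ = C₁V₁/C₂ = 0.802 × 18.7 / 0.0147 = 1020 mL.
Diluent to add = V₂ − V₁ = 1020 − 18.7 = 1000 mL.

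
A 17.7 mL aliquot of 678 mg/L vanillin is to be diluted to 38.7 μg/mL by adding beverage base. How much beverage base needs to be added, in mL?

292 mL

38.7 μg/mL = 38.7 mg/L.
V₂ = C₁V₁/C₂ = 678 × 17.7 / 38.7 = 310 mL.
Diluent to add = V₂ − V₁ = 310 − 17.7 = 292 mL.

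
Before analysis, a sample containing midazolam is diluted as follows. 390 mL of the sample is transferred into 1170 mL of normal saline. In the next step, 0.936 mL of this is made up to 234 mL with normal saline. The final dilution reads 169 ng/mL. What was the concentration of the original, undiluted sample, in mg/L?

Overall dilution factor = 4 × 250 = 1000.
Original = 169 ng/mL × 1000 = 1.69 × 10⁵ ng/mL = 169 mg/L.

169 mg/L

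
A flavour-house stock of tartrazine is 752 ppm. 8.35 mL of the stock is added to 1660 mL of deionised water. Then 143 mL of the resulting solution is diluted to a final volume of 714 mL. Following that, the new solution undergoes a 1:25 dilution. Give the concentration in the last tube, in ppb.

Overall dilution factor = 199.8 × 4.993 × 25 = 2.49 × 10⁴.
752 ppm / 2.49 × 10⁴ = 0.0302 ppm = 30.2 ppb.

30.2 ppb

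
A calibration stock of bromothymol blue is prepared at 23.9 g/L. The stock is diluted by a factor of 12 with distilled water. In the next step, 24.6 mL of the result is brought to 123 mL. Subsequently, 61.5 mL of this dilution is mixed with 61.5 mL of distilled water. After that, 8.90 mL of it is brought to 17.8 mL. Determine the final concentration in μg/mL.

99.6 μg/mL

Overall dilution factor = 12 × 5 × 2 × 2 = 240.
23.9 g/L / 240 = 0.0996 g/L = 99.6 μg/mL.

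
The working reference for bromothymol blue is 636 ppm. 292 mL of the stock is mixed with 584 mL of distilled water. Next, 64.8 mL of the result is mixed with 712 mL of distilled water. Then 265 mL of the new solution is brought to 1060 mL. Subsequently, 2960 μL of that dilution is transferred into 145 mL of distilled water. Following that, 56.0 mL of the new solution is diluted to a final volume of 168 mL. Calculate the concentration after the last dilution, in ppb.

Overall dilution factor = 3 × 11.99 × 4 × 49.99 × 3 = 2.16 × 10⁴.
636 ppm / 2.16 × 10⁴ = 0.0295 ppm = 29.5 ppb.

29.5 ppb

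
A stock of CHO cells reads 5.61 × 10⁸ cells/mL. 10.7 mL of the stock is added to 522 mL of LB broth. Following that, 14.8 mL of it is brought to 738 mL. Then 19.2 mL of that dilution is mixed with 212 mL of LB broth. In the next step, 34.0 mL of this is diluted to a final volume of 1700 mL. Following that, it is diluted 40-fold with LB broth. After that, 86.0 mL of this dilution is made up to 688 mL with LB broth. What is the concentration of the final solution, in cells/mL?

Overall dilution factor = 49.79 × 49.86 × 12.04 × 50 × 40 × 8 = 4.78 × 10⁸.
5.61 × 10⁸ cells/mL / 4.78 × 10⁸ = 1.17 cells/mL.

1.17 cells/mL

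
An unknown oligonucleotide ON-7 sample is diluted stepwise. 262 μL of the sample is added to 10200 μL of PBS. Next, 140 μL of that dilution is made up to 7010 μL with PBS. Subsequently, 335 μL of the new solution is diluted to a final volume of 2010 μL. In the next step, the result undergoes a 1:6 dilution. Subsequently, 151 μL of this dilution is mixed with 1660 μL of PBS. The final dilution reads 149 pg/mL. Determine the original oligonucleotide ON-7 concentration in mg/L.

Overall dilution factor = 39.93 × 50.07 × 6 × 6 × 11.99 = 8.63 × 10⁵.
Original = 149 pg/mL × 8.63 × 10⁵ = 1.29 × 10⁸ pg/mL = 129 mg/L.

129 mg/L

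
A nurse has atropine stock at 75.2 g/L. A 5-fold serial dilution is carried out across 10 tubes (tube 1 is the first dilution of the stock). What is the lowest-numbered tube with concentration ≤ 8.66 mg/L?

tube 6

Tube n has concentration 75.2 g/L / 5ⁿ.
Need 5ⁿ ≥ 75.2 g/L / 8.66 mg/L = 8684, so n ≥ 5.64.
First such tube: n = 6.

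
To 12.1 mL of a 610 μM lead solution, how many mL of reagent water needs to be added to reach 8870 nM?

820 mL

8870 nM = 8.87 μM.
V₂ = C₁V₁/C₂ = 610 × 12.1 / 8.87 = 832 mL.
Diluent to add = V₂ − V₁ = 832 − 12.1 = 820 mL.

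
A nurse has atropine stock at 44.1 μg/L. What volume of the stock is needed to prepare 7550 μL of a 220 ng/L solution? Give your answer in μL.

37.7 μL

220 ng/L = 0.220 μg/L.
V₁ = C₂V₂/C₁ = 0.220 × 7550 / 44.1 = 37.7 μL.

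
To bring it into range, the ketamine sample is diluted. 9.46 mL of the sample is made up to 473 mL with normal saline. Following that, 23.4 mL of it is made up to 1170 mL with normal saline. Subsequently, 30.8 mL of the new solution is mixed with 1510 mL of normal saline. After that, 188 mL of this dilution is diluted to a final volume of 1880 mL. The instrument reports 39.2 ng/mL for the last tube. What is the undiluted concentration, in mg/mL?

49.0 mg/mL

Overall dilution factor = 50 × 50 × 50.03 × 10 = 1.25 × 10⁶.
Original = 39.2 ng/mL × 1.25 × 10⁶ = 4.90 × 10⁷ ng/mL = 49.0 mg/mL.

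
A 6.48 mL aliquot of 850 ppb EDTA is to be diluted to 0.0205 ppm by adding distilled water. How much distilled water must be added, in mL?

0.0205 ppm = 20.5 ppb.
V₂ = C₁V₁/C₂ = 850 × 6.48 / 20.5 = 269 mL.
Diluent to add = V₂ − V₁ = 269 − 6.48 = 262 mL.

262 mL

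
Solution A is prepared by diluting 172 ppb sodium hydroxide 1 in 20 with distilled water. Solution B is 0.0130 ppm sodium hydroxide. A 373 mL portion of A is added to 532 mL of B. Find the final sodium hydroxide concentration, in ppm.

C_A = 172 ppb / 20 = 8.60 ppb.
C_B = 0.0130 ppm = 13.0 ppb.
C_mix = (C_A·V_A + C_B·V_B)/(V_A + V_B) = (8.60×373 + 13.0×532) / 905.0 = 11.2 ppb = 0.0112 ppm.

0.0112 ppm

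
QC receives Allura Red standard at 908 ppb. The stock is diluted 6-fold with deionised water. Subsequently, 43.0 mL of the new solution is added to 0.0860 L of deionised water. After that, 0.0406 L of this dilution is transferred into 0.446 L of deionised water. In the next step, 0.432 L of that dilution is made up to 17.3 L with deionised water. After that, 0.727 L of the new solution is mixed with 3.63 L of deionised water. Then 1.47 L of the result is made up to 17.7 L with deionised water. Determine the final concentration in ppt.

Overall dilution factor = 6 × 3 × 11.99 × 40.05 × 5.993 × 12.04 = 6.23 × 10⁵.
908 ppb / 6.23 × 10⁵ = 1.46 × 10⁻³ ppb = 1.46 ppt.

1.46 ppt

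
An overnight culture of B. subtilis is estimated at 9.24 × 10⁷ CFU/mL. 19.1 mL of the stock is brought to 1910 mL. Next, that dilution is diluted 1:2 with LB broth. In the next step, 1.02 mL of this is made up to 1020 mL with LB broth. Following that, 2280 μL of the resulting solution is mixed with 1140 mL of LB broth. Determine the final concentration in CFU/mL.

0.922 CFU/mL

Overall dilution factor = 100 × 2 × 1000 × 501 = 1.00 × 10⁸.
9.24 × 10⁷ CFU/mL / 1.00 × 10⁸ = 0.922 CFU/mL.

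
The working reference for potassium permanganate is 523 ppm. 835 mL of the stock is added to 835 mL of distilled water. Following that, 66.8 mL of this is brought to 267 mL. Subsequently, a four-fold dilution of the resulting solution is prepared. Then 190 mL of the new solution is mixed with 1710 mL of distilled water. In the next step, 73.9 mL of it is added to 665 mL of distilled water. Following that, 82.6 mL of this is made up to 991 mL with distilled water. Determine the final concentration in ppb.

Overall dilution factor = 2 × 3.997 × 4 × 10 × 9.999 × 12.00 = 3.84 × 10⁴.
523 ppm / 3.84 × 10⁴ = 0.0136 ppm = 13.6 ppb.

13.6 ppb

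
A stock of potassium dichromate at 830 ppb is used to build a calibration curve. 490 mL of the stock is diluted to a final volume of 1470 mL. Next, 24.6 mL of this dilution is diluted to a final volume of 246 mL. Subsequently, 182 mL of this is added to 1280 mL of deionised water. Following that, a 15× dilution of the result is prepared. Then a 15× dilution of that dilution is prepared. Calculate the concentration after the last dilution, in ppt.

15.3 ppt

Overall dilution factor = 3 × 10 × 8.033 × 15 × 15 = 5.42 × 10⁴.
830 ppb / 5.42 × 10⁴ = 0.0153 ppb = 15.3 ppt.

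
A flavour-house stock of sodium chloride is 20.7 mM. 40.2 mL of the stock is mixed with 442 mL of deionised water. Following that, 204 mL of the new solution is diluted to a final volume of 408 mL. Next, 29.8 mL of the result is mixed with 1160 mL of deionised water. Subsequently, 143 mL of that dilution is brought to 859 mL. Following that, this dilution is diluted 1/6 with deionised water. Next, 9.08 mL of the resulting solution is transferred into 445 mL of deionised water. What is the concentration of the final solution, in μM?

Overall dilution factor = 12.00 × 2 × 39.93 × 6.007 × 6 × 50.01 = 1.73 × 10⁶.
20.7 mM / 1.73 × 10⁶ = 1.20 × 10⁻⁵ mM = 0.0120 μM.

0.0120 μM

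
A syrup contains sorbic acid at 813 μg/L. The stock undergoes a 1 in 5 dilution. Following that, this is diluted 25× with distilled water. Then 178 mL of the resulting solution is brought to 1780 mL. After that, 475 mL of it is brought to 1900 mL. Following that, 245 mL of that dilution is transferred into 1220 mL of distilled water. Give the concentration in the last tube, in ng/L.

Overall dilution factor = 5 × 25 × 10 × 4 × 5.980 = 2.99 × 10⁴.
813 μg/L / 2.99 × 10⁴ = 0.0272 μg/L = 27.2 ng/L.

27.2 ng/L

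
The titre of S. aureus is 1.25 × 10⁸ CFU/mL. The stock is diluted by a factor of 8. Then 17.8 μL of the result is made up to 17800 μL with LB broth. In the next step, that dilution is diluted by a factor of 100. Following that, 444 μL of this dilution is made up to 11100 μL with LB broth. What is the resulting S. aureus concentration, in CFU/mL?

6.25 CFU/mL

Overall dilution factor = 8 × 1000 × 100 × 25 = 2.00 × 10⁷.
1.25 × 10⁸ CFU/mL / 2.00 × 10⁷ = 6.25 CFU/mL.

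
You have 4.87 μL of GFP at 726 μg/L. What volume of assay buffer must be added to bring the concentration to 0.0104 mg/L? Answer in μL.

0.0104 mg/L = 10.4 μg/L.
V₂ = C₁V₁/C₂ = 726 × 4.87 / 10.4 = 340 μL.
Diluent to add = V₂ − V₁ = 340 − 4.87 = 335 μL.

335 μL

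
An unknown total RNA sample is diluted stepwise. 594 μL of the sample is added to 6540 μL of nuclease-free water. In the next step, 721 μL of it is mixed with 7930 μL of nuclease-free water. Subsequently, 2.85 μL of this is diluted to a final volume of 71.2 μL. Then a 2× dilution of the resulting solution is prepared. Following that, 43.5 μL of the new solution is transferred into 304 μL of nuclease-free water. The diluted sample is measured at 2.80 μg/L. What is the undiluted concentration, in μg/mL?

Overall dilution factor = 12.01 × 12.00 × 24.98 × 2 × 7.989 = 5.75 × 10⁴.
Original = 2.80 μg/L × 5.75 × 10⁴ = 1.61 × 10⁵ μg/L = 161 μg/mL.

161 μg/mL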